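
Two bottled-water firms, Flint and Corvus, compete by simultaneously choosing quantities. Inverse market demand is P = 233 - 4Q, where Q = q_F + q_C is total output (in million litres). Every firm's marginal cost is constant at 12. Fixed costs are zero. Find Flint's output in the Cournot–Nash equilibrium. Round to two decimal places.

18.42

Each firm earns π_i = (233 - 4Q)q_i - 12q_i.
First-order condition (treating rivals' output as given): 221 - 8q_i - 4q_j = 0.
With identical firms every q_j equals q_i, so q_j = q_i and 221 = 12q_i, giving q_i = 221/12.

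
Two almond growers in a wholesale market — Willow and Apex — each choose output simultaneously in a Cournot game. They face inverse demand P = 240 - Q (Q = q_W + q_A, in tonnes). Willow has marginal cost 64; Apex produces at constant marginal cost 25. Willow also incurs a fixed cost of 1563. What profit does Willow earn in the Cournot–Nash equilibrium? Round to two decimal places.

522.44

Willow's profit: π_W = (240 - Q)q_W - (64q_W). Setting ∂π_W/∂q_W = 0: 176 - 2q_W - (q_A) = 0.
Apex's profit: π_A = (240 - Q)q_A - (25q_A). Setting ∂π_A/∂q_A = 0: 215 - 2q_A - (q_W) = 0.
So q_W = (176 - q_A)/2 and q_A = (215 - q_W)/2.
Solving the pair: q_W = 137/3, q_A = 254/3.
Price P = 240 - 391/3 = 329/3.
Willow's profit: (329/3 - 64)·(137/3) - 1563 = 522.4444.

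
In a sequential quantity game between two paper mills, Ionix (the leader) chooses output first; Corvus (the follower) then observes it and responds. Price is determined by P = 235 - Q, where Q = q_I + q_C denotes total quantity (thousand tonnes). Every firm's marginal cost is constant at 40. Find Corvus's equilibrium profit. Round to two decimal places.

Solve by backward induction. Given q_I, the follower Corvus maximises π_C = (235 - q_I - q_C)q_C - 40q_C.
∂π_C/∂q_C = 195 - q_I - 2q_C = 0 gives the reaction function q_C = (195 - q_I)/2.
Ionix substitutes q_C(q_I) into its own profit: π_I = q_I(235 - q_I - (195 - q_I)/2) - 40q_I = (275/2 - (1/2)q_I)q_I - 40q_I.
Maximising: ∂π_I/∂q_I = 195/2 - q_I = 0, giving q_I = 195/2.
Then q_C = (195 - 195/2)/2 = 195/4.
Price P = 235 - 585/4 = 355/4.
Corvus's profit: (355/4 - 40)·(195/4) = 2376.5625.

2376.56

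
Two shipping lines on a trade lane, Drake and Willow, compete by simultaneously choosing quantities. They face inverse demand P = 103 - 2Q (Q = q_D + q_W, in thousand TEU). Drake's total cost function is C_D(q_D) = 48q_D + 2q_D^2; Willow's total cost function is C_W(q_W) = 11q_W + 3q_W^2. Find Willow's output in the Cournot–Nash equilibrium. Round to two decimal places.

8.24

Drake's profit: π_D = (103 - 2Q)q_D - (48q_D + 2q_D²). Setting ∂π_D/∂q_D = 0: 55 - 8q_D - 2(q_W) = 0.
Willow's profit: π_W = (103 - 2Q)q_W - (11q_W + 3q_W²). Setting ∂π_W/∂q_W = 0: 92 - 10q_W - 2(q_D) = 0.
Best responses: q_D = (55 - 2q_W)/8, q_W = (92 - 2q_D)/10.
Solving the pair: q_D = 183/38, q_W = 313/38.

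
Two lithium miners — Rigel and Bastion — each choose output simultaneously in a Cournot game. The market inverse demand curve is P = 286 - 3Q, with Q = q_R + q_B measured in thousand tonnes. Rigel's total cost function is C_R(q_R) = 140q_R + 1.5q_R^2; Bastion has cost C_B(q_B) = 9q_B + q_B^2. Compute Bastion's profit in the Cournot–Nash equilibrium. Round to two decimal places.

Rigel's profit: π_R = (286 - 3Q)q_R - (140q_R + (3/2)q_R²). Setting ∂π_R/∂q_R = 0: 146 - 9q_R - 3(q_B) = 0.
Bastion's first-order condition: 277 - 8q_B - 3(q_R) = 0.
Best responses: q_R = (146 - 3q_B)/9, q_B = (277 - 3q_R)/8.
Substituting one into the other gives q_R = 337/63 and q_B = 685/21.
Price P = 286 - 3·37.9683 = 172.0952.
Bastion's profit: 172.0952·(685/21) - 9·(685/21) - (685/21)² = 4256.0091.

4256.01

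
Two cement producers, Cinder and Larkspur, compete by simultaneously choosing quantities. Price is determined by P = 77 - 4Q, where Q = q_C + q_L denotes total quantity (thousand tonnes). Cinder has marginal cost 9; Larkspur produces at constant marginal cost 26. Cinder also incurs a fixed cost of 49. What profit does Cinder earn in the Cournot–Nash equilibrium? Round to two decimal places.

Cinder's profit: π_C = (77 - 4Q)q_C - (9q_C). Setting ∂π_C/∂q_C = 0: 68 - 8q_C - 4(q_L) = 0.
Larkspur's profit: π_L = (77 - 4Q)q_L - (26q_L). Setting ∂π_L/∂q_L = 0: 51 - 8q_L - 4(q_C) = 0.
Best responses: q_C = (68 - 4q_L)/8, q_L = (51 - 4q_C)/8.
Substituting one into the other gives q_C = 85/12 and q_L = 17/6.
Price P = 77 - 4·(119/12) = 112/3.
Cinder's profit: (112/3 - 9)·(85/12) - 49 = 151.6944.

151.69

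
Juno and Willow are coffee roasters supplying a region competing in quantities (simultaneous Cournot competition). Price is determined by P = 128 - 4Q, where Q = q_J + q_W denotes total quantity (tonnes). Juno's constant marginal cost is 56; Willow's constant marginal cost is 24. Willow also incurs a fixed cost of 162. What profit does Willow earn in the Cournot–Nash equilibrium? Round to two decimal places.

Juno's profit: π_J = (128 - 4Q)q_J - (56q_J). Setting ∂π_J/∂q_J = 0: 72 - 8q_J - 4(q_W) = 0.
Willow's profit: π_W = (128 - 4Q)q_W - (24q_W). Setting ∂π_W/∂q_W = 0: 104 - 8q_W - 4(q_J) = 0.
Rearranging gives the reaction functions q_J = (72 - 4q_W)/8 and q_W = (104 - 4q_J)/8.
Substituting one into the other gives q_J = 10/3 and q_W = 34/3.
Price P = 128 - 4·(44/3) = 208/3.
Willow's profit: (208/3 - 24)·(34/3) - 162 = 351.7778.

351.78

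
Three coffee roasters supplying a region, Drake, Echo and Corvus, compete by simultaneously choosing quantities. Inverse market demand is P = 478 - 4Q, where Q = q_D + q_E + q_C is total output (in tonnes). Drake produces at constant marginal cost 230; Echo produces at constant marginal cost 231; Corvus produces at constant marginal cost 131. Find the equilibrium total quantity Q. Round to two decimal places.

52.63

Drake's profit: π_D = (478 - 4Q)q_D - (230q_D). Setting ∂π_D/∂q_D = 0: 248 - 8q_D - 4(q_E + q_C) = 0.
Echo's profit: π_E = (478 - 4Q)q_E - (231q_E). Setting ∂π_E/∂q_E = 0: 247 - 8q_E - 4(q_D + q_C) = 0.
Corvus's first-order condition: 347 - 8q_C - 4(q_D + q_E) = 0.
Adding the 3 conditions: 842 − 8Q − 8Q = 0, i.e. Q = 421/8.
Back-substituting: q_D = (248 − 421/2)/4 = 75/8, q_E = (247 − 421/2)/4 = 73/8, q_C = (347 − 421/2)/4 = 273/8.
Total output Q = 75/8 + 73/8 + 273/8 = 421/8.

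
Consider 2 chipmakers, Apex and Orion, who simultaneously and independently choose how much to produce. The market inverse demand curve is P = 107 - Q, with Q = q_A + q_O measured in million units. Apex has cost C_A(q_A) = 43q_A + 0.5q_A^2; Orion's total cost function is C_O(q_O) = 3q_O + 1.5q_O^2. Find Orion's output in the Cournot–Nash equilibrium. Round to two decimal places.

17.71

Apex's profit: π_A = (107 - Q)q_A - (43q_A + (1/2)q_A²). Setting ∂π_A/∂q_A = 0: 64 - 3q_A - (q_O) = 0.
Orion's first-order condition: 104 - 5q_O - (q_A) = 0.
Rearranging gives the reaction functions q_A = (64 - q_O)/3 and q_O = (104 - q_A)/5.
Solving the pair: q_A = 108/7, q_O = 124/7.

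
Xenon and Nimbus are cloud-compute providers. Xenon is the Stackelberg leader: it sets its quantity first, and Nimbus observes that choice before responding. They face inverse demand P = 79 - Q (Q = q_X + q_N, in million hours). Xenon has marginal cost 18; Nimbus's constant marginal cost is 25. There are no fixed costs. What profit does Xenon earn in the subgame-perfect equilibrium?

578

Solve by backward induction. Given q_X, the follower Nimbus maximises π_N = (79 - q_X - q_N)q_N - 25q_N.
∂π_N/∂q_N = 54 - q_X - 2q_N = 0 gives the reaction function q_N = (54 - q_X)/2.
The leader anticipates this reaction. Substituting into P = 79 - Q gives P = 52 - (1/2)q_X, so π_X = (52 - (1/2)q_X)q_X - 18q_X.
The leader's first-order condition 34 - q_X = 0 yields q_X = 34.
Then q_N = (54 - 34)/2 = 10.
Price P = 79 - 44 = 35.
Xenon's profit: (35 - 18)·34 = 578.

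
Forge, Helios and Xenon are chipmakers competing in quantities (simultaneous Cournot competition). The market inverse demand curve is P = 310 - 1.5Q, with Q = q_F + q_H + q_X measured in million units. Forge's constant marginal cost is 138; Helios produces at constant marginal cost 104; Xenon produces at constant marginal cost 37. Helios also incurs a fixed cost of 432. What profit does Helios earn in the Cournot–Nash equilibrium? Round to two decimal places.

Forge's profit: π_F = (310 - 1.5Q)q_F - (138q_F). Setting ∂π_F/∂q_F = 0: 172 - 3q_F - (3/2)(q_H + q_X) = 0.
Helios's profit: π_H = (310 - 1.5Q)q_H - (104q_H). Setting ∂π_H/∂q_H = 0: 206 - 3q_H - (3/2)(q_F + q_X) = 0.
Xenon's first-order condition: 273 - 3q_X - (3/2)(q_F + q_H) = 0.
Adding the 3 first-order conditions: 651 − 6Q = 0, so Q = 217/2.
Back-substituting: q_F = (172 − 651/4)/(3/2) = 37/6, q_H = (206 − 651/4)/(3/2) = 173/6, q_X = (273 − 651/4)/(3/2) = 147/2.
Price P = 310 - (3/2)·(217/2) = 589/4.
Helios's profit: (589/4 - 104)·(173/6) - 432 = 815.0417.

815.04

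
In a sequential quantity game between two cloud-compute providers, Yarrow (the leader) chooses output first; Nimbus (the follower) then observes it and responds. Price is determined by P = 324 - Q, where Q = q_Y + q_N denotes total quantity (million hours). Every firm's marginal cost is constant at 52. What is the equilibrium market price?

120

Solve by backward induction. Given q_Y, the follower Nimbus maximises π_N = (324 - q_Y - q_N)q_N - 52q_N.
Setting the follower's marginal profit to zero, 272 - q_Y - 2q_N = 0, i.e. q_N = (272 - q_Y)/2.
Yarrow substitutes q_N(q_Y) into its own profit: π_Y = q_Y(324 - q_Y - (272 - q_Y)/2) - 52q_Y = (188 - (1/2)q_Y)q_Y - 52q_Y.
Maximising: ∂π_Y/∂q_Y = 136 - q_Y = 0, giving q_Y = 136.
Then q_N = (272 - 136)/2 = 68.
Total output Q = 204, so price P = 324 - 204 = 120.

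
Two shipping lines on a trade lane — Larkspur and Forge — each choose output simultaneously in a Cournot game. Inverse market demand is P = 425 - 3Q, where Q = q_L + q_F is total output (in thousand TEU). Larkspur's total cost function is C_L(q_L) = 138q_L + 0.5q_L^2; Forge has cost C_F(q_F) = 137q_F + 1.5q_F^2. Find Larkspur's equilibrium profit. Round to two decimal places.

Larkspur's profit: π_L = (425 - 3Q)q_L - (138q_L + (1/2)q_L²). Setting ∂π_L/∂q_L = 0: 287 - 7q_L - 3(q_F) = 0.
Forge's profit: π_F = (425 - 3Q)q_F - (137q_F + (3/2)q_F²). Setting ∂π_F/∂q_F = 0: 288 - 9q_F - 3(q_L) = 0.
So q_L = (287 - 3q_F)/7 and q_F = (288 - 3q_L)/9.
Solving the pair: q_L = 191/6, q_F = 385/18.
Price P = 425 - 3·(479/9) = 796/3.
Larkspur's profit: (796/3)·(191/6) - 138·(191/6) - (1/2)(191/6)² = 3546.7639.

3546.76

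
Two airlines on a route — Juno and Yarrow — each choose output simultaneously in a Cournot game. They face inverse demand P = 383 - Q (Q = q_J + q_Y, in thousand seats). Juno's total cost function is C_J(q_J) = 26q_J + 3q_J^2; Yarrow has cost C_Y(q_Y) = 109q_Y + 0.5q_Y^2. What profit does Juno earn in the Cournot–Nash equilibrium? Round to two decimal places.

4803.09

Juno's profit: π_J = (383 - Q)q_J - (26q_J + 3q_J²). Setting ∂π_J/∂q_J = 0: 357 - 8q_J - (q_Y) = 0.
Yarrow's first-order condition: 274 - 3q_Y - (q_J) = 0.
Best responses: q_J = (357 - q_Y)/8, q_Y = (274 - q_J)/3.
Substituting one into the other gives q_J = 797/23 and q_Y = 1835/23.
Price P = 383 - 114.4348 = 268.5652.
Juno's profit: 268.5652·(797/23) - 26·(797/23) - 3(797/23)² = 4803.0926.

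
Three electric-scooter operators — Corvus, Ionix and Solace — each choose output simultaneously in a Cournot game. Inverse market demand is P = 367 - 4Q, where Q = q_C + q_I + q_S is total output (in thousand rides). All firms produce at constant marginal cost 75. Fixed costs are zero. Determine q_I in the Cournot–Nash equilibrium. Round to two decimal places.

A representative firm's profit is π_i = q_i(367 - 4Q) - 75q_i.
Setting ∂π_i/∂q_i = 0 with rivals' quantities fixed: 292 - 8q_i - 4·Σ_{j≠i} q_j = 0.
By symmetry each firm produces the same amount; substituting Σ_{j≠i} q_j = 2q_i yields q_i = 292/16 = 73/4.

18.25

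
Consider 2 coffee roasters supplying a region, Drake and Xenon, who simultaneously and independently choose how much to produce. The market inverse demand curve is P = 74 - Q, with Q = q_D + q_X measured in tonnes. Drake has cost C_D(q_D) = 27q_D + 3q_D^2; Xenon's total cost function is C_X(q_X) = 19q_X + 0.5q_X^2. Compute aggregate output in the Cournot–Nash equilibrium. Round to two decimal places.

20.83

Drake's profit: π_D = (74 - Q)q_D - (27q_D + 3q_D²). Setting ∂π_D/∂q_D = 0: 47 - 8q_D - (q_X) = 0.
Xenon's profit: π_X = (74 - Q)q_X - (19q_X + (1/2)q_X²). Setting ∂π_X/∂q_X = 0: 55 - 3q_X - (q_D) = 0.
Best responses: q_D = (47 - q_X)/8, q_X = (55 - q_D)/3.
Solving the pair: q_D = 86/23, q_X = 393/23.
Total output Q = 86/23 + 393/23 = 479/23.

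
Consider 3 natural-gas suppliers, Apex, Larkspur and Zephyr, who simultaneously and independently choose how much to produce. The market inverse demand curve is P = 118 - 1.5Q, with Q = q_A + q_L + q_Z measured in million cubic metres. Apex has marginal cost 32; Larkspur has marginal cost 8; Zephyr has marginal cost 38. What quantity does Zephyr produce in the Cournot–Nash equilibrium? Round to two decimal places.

7.33

Apex's profit: π_A = (118 - 1.5Q)q_A - (32q_A). Setting ∂π_A/∂q_A = 0: 86 - 3q_A - (3/2)(q_L + q_Z) = 0.
Larkspur's first-order condition: 110 - 3q_L - (3/2)(q_A + q_Z) = 0.
Zephyr's profit: π_Z = (118 - 1.5Q)q_Z - (38q_Z). Setting ∂π_Z/∂q_Z = 0: 80 - 3q_Z - (3/2)(q_A + q_L) = 0.
Adding the 3 conditions: 276 − 3Q − 3Q = 0, i.e. Q = 46.
Back-substituting: q_A = (86 − 69)/(3/2) = 34/3, q_L = (110 − 69)/(3/2) = 82/3, q_Z = (80 − 69)/(3/2) = 22/3.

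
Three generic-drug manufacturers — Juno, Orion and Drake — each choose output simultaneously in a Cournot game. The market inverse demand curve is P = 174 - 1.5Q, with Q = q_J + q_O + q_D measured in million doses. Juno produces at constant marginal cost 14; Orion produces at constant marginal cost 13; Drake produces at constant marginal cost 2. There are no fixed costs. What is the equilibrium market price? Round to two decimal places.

Juno's profit: π_J = (174 - 1.5Q)q_J - (14q_J). Setting ∂π_J/∂q_J = 0: 160 - 3q_J - (3/2)(q_O + q_D) = 0.
Orion's profit: π_O = (174 - 1.5Q)q_O - (13q_O). Setting ∂π_O/∂q_O = 0: 161 - 3q_O - (3/2)(q_J + q_D) = 0.
Drake's profit: π_D = (174 - 1.5Q)q_D - (2q_D). Setting ∂π_D/∂q_D = 0: 172 - 3q_D - (3/2)(q_J + q_O) = 0.
Adding the 3 first-order conditions: 493 − 6Q = 0, so Q = 493/6.
Back-substituting: q_J = (160 − 493/4)/(3/2) = 49/2, q_O = (161 − 493/4)/(3/2) = 151/6, q_D = (172 − 493/4)/(3/2) = 65/2.
Total output Q = 493/6, so price P = 174 - (3/2)·(493/6) = 203/4.

50.75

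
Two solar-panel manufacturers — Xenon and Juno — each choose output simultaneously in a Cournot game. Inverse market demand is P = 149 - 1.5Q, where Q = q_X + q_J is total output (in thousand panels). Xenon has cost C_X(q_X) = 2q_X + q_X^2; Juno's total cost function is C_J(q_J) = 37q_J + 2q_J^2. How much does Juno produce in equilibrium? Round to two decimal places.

Xenon's profit: π_X = (149 - 1.5Q)q_X - (2q_X + q_X²). Setting ∂π_X/∂q_X = 0: 147 - 5q_X - (3/2)(q_J) = 0.
Juno's first-order condition: 112 - 7q_J - (3/2)(q_X) = 0.
So q_X = (147 - (3/2)q_J)/5 and q_J = (112 - (3/2)q_X)/7.
Substituting one into the other gives q_X = 26.2901 and q_J = 1358/131.

10.37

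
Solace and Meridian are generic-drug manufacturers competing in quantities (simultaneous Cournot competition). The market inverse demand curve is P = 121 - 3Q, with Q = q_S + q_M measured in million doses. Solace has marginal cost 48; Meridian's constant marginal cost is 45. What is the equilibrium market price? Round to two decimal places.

71.33

Solace's profit: π_S = (121 - 3Q)q_S - (48q_S). Setting ∂π_S/∂q_S = 0: 73 - 6q_S - 3(q_M) = 0.
Meridian's profit: π_M = (121 - 3Q)q_M - (45q_M). Setting ∂π_M/∂q_M = 0: 76 - 6q_M - 3(q_S) = 0.
So q_S = (73 - 3q_M)/6 and q_M = (76 - 3q_S)/6.
Substituting one into the other gives q_S = 70/9 and q_M = 79/9.
Total output Q = 149/9, so price P = 121 - 3·(149/9) = 214/3.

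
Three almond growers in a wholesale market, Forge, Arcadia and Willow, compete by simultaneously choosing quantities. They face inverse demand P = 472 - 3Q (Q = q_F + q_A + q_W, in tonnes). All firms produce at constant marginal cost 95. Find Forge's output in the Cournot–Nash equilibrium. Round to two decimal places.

Each firm earns π_i = (472 - 3Q)q_i - 95q_i.
First-order condition (treating rivals' output as given): 377 - 6q_i - 3·Σ_{j≠i} q_j = 0.
By symmetry each firm produces the same amount; substituting Σ_{j≠i} q_j = 2q_i yields q_i = 377/12.

31.42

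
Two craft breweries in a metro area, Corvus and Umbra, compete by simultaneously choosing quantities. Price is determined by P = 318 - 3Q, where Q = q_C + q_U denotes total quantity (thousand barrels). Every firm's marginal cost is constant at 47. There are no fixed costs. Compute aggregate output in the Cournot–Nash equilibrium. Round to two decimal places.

A representative firm's profit is π_i = q_i(318 - 3Q) - 47q_i.
Setting ∂π_i/∂q_i = 0 with rivals' quantities fixed: 271 - 6q_i - 3q_j = 0.
With identical firms every q_j equals q_i, so q_j = q_i and 271 = 9q_i, giving q_i = 271/9.
Total output Q = 271/9 + 271/9 = 542/9.

60.22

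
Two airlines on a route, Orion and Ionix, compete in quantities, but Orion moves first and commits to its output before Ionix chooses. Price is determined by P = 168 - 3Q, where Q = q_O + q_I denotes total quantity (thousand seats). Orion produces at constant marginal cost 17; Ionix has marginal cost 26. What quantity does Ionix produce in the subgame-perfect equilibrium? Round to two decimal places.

10.33

Solve by backward induction. Given q_O, the follower Ionix maximises π_I = (168 - 3q_O - 3q_I)q_I - 26q_I.
Setting the follower's marginal profit to zero, 142 - 3q_O - 6q_I = 0, i.e. q_I = (142 - 3q_O)/6.
The leader anticipates this reaction. Substituting into P = 168 - 3Q gives P = 97 - (3/2)q_O, so π_O = (97 - (3/2)q_O)q_O - 17q_O.
Leader FOC: 80 - 3q_O = 0, so q_O = 80/3.
Then q_I = (142 - 3·(80/3))/6 = 31/3.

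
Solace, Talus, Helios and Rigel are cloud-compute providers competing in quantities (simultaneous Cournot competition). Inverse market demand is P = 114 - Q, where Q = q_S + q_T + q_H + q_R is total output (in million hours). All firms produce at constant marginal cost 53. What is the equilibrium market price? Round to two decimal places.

Each firm earns π_i = (114 - Q)q_i - 53q_i.
First-order condition (treating rivals' output as given): 61 - 2q_i - Σ_{j≠i} q_j = 0.
With identical firms every q_j equals q_i, so Σ_{j≠i} q_j = 3q_i and 61 = 5q_i, giving q_i = 61/5.
Total output Q = 244/5, so price P = 114 - 244/5 = 326/5.

65.20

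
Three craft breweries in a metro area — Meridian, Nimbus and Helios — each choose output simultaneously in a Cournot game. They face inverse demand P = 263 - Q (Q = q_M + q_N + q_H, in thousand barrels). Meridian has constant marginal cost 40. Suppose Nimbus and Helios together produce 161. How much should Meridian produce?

With rivals' combined output fixed at 161, Meridian's profit is π_M = (263 - 161 - q_M)q_M - (40q_M) = (102 - q_M)q_M - (40q_M).
∂π_M/∂q_M = 62 - 2q_M = 0, so q_M = 31.

31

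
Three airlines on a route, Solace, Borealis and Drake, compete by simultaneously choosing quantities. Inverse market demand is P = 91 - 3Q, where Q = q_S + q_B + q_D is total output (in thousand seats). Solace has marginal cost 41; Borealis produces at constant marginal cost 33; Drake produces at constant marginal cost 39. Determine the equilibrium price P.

51

Solace's profit: π_S = (91 - 3Q)q_S - (41q_S). Setting ∂π_S/∂q_S = 0: 50 - 6q_S - 3(q_B + q_D) = 0.
Borealis's first-order condition: 58 - 6q_B - 3(q_S + q_D) = 0.
Drake's profit: π_D = (91 - 3Q)q_D - (39q_D). Setting ∂π_D/∂q_D = 0: 52 - 6q_D - 3(q_S + q_B) = 0.
Summing all 3 equations gives 160 − 12Q = 0, hence Q = 40/3.
Back-substituting: q_S = (50 − 40)/3 = 10/3, q_B = (58 − 40)/3 = 6, q_D = (52 − 40)/3 = 4.
Total output Q = 40/3, so price P = 91 - 3·(40/3) = 51.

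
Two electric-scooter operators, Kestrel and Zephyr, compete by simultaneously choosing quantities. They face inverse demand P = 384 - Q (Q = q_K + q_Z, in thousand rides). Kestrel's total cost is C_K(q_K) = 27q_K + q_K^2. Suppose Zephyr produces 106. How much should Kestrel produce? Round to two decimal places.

62.75

With the rival's output fixed at 106, Kestrel's profit is π_K = (384 - 106 - q_K)q_K - (27q_K + q_K²) = (278 - q_K)q_K - (27q_K + q_K²).
∂π_K/∂q_K = 251 - 4q_K = 0, so q_K = 251/4.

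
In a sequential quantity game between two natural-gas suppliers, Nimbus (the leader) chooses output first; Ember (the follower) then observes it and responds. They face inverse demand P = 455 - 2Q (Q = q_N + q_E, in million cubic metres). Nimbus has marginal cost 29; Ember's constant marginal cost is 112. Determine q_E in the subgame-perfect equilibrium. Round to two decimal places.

Solve by backward induction. Given q_N, the follower Ember maximises π_E = (455 - 2q_N - 2q_E)q_E - 112q_E.
Setting the follower's marginal profit to zero, 343 - 2q_N - 4q_E = 0, i.e. q_E = (343 - 2q_N)/4.
The leader anticipates this reaction. Substituting into P = 455 - 2Q gives P = 567/2 - q_N, so π_N = (567/2 - q_N)q_N - 29q_N.
Leader FOC: 509/2 - 2q_N = 0, so q_N = 509/4.
Then q_E = (343 - 2·(509/4))/4 = 177/8.

22.13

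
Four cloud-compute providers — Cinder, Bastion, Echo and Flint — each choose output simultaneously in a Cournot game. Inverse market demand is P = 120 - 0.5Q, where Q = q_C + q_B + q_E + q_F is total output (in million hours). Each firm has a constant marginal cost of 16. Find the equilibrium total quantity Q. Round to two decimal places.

166.40

A representative firm's profit is π_i = q_i(120 - 0.5Q) - 16q_i.
Setting ∂π_i/∂q_i = 0 with rivals' quantities fixed: 104 - q_i - (1/2)·Σ_{j≠i} q_j = 0.
With identical firms every q_j equals q_i, so Σ_{j≠i} q_j = 3q_i and 104 = (5/2)q_i, giving q_i = 208/5.
Total output Q = 208/5 + 208/5 + 208/5 + 208/5 = 832/5.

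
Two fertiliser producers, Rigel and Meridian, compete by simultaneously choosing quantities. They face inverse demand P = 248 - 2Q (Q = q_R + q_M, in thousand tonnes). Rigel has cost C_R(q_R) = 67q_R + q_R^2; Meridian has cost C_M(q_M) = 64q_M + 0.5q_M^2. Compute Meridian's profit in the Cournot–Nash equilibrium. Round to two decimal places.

2036.11

Rigel's profit: π_R = (248 - 2Q)q_R - (67q_R + q_R²). Setting ∂π_R/∂q_R = 0: 181 - 6q_R - 2(q_M) = 0.
Meridian's profit: π_M = (248 - 2Q)q_M - (64q_M + (1/2)q_M²). Setting ∂π_M/∂q_M = 0: 184 - 5q_M - 2(q_R) = 0.
So q_R = (181 - 2q_M)/6 and q_M = (184 - 2q_R)/5.
Solving the pair: q_R = 537/26, q_M = 371/13.
Price P = 248 - 2·(1279/26) = 1945/13.
Meridian's profit: (1945/13)·(371/13) - 64·(371/13) - (1/2)(371/13)² = 2036.1095.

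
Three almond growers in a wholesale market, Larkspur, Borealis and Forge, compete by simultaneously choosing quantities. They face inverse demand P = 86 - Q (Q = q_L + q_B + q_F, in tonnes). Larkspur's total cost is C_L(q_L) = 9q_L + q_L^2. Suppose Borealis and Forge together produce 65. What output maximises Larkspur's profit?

With rivals' combined output fixed at 65, Larkspur's profit is π_L = (86 - 65 - q_L)q_L - (9q_L + q_L²) = (21 - q_L)q_L - (9q_L + q_L²).
∂π_L/∂q_L = 12 - 4q_L = 0, so q_L = 3.

3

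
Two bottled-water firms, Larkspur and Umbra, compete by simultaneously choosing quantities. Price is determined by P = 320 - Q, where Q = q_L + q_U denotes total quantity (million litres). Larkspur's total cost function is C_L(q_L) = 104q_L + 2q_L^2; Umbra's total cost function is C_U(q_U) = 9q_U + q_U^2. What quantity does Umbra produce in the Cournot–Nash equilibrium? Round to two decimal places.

71.74

Larkspur's profit: π_L = (320 - Q)q_L - (104q_L + 2q_L²). Setting ∂π_L/∂q_L = 0: 216 - 6q_L - (q_U) = 0.
Umbra's first-order condition: 311 - 4q_U - (q_L) = 0.
So q_L = (216 - q_U)/6 and q_U = (311 - q_L)/4.
Solving the pair: q_L = 553/23, q_U = 1650/23.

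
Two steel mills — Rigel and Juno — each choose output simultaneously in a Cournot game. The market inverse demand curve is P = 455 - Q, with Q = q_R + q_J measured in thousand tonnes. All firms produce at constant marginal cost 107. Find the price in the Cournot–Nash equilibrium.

Each firm earns π_i = (455 - Q)q_i - 107q_i.
Setting ∂π_i/∂q_i = 0 with rivals' quantities fixed: 348 - 2q_i - q_j = 0.
With identical firms every q_j equals q_i, so q_j = q_i and 348 = 3q_i, giving q_i = 116.
Total output Q = 232, so price P = 455 - 232 = 223.

223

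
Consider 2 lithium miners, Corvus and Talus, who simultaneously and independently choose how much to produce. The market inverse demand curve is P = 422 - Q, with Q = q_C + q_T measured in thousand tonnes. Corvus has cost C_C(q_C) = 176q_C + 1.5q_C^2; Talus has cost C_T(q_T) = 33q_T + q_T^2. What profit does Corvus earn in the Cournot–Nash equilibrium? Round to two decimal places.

Corvus's profit: π_C = (422 - Q)q_C - (176q_C + (3/2)q_C²). Setting ∂π_C/∂q_C = 0: 246 - 5q_C - (q_T) = 0.
Talus's profit: π_T = (422 - Q)q_T - (33q_T + q_T²). Setting ∂π_T/∂q_T = 0: 389 - 4q_T - (q_C) = 0.
Best responses: q_C = (246 - q_T)/5, q_T = (389 - q_C)/4.
Substituting one into the other gives q_C = 595/19 and q_T = 1699/19.
Price P = 422 - 120.7368 = 301.2632.
Corvus's profit: 301.2632·(595/19) - 176·(595/19) - (3/2)(595/19)² = 2451.6967.

2451.70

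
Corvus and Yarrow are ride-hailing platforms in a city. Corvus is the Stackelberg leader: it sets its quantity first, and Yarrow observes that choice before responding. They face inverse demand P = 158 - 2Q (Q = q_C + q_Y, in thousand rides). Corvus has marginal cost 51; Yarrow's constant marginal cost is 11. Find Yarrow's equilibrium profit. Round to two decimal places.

Solve by backward induction. Given q_C, the follower Yarrow maximises π_Y = (158 - 2q_C - 2q_Y)q_Y - 11q_Y.
Follower FOC: 147 - 2q_C - 4q_Y = 0, so q_Y(q_C) = (147 - 2q_C)/4.
Corvus substitutes q_Y(q_C) into its own profit: π_C = q_C(158 - 2q_C - (147 - 2q_C)/2) - 51q_C = (169/2 - q_C)q_C - 51q_C.
Maximising: ∂π_C/∂q_C = 67/2 - 2q_C = 0, giving q_C = 67/4.
Then q_Y = (147 - 2·(67/4))/4 = 227/8.
Price P = 158 - 2·(361/8) = 271/4.
Yarrow's profit: (271/4 - 11)·(227/8) = 1610.2813.

1610.28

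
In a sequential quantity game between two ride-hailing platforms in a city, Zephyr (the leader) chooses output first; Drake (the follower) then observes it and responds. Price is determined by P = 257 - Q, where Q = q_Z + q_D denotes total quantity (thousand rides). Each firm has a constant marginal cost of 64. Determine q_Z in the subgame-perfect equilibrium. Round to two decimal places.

Solve by backward induction. Given q_Z, the follower Drake maximises π_D = (257 - q_Z - q_D)q_D - 64q_D.
Setting the follower's marginal profit to zero, 193 - q_Z - 2q_D = 0, i.e. q_D = (193 - q_Z)/2.
The leader anticipates this reaction. Substituting into P = 257 - Q gives P = 321/2 - (1/2)q_Z, so π_Z = (321/2 - (1/2)q_Z)q_Z - 64q_Z.
Leader FOC: 193/2 - q_Z = 0, so q_Z = 193/2.
Then q_D = (193 - 193/2)/2 = 193/4.

96.50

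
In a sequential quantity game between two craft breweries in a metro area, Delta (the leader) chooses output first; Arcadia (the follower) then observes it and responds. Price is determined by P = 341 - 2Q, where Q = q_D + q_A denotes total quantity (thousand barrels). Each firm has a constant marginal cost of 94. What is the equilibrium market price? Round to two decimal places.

Solve by backward induction. Given q_D, the follower Arcadia maximises π_A = (341 - 2q_D - 2q_A)q_A - 94q_A.
Setting the follower's marginal profit to zero, 247 - 2q_D - 4q_A = 0, i.e. q_A = (247 - 2q_D)/4.
The leader anticipates this reaction. Substituting into P = 341 - 2Q gives P = 435/2 - q_D, so π_D = (435/2 - q_D)q_D - 94q_D.
Maximising: ∂π_D/∂q_D = 247/2 - 2q_D = 0, giving q_D = 247/4.
Then q_A = (247 - 2·(247/4))/4 = 247/8.
Total output Q = 741/8, so price P = 341 - 2·(741/8) = 623/4.

155.75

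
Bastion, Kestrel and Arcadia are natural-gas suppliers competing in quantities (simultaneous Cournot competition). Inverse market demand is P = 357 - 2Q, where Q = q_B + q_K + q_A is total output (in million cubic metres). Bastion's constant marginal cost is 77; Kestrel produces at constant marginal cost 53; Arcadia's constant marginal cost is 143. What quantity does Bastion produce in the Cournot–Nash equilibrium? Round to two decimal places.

40.25

Bastion's profit: π_B = (357 - 2Q)q_B - (77q_B). Setting ∂π_B/∂q_B = 0: 280 - 4q_B - 2(q_K + q_A) = 0.
Kestrel's profit: π_K = (357 - 2Q)q_K - (53q_K). Setting ∂π_K/∂q_K = 0: 304 - 4q_K - 2(q_B + q_A) = 0.
Arcadia's profit: π_A = (357 - 2Q)q_A - (143q_A). Setting ∂π_A/∂q_A = 0: 214 - 4q_A - 2(q_B + q_K) = 0.
Summing all 3 equations gives 798 − 8Q = 0, hence Q = 399/4.
Back-substituting: q_B = (280 − 399/2)/2 = 161/4, q_K = (304 − 399/2)/2 = 209/4, q_A = (214 − 399/2)/2 = 29/4.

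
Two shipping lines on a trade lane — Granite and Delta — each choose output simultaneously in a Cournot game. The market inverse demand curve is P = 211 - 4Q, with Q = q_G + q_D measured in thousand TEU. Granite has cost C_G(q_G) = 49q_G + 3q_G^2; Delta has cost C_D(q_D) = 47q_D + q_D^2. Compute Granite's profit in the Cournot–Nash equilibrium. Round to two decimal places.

Granite's profit: π_G = (211 - 4Q)q_G - (49q_G + 3q_G²). Setting ∂π_G/∂q_G = 0: 162 - 14q_G - 4(q_D) = 0.
Delta's profit: π_D = (211 - 4Q)q_D - (47q_D + q_D²). Setting ∂π_D/∂q_D = 0: 164 - 10q_D - 4(q_G) = 0.
Rearranging gives the reaction functions q_G = (162 - 4q_D)/14 and q_D = (164 - 4q_G)/10.
Substituting one into the other gives q_G = 241/31 and q_D = 412/31.
Price P = 211 - 4·(653/31) = 126.7419.
Granite's profit: 126.7419·(241/31) - 49·(241/31) - 3(241/31)² = 423.0666.

423.07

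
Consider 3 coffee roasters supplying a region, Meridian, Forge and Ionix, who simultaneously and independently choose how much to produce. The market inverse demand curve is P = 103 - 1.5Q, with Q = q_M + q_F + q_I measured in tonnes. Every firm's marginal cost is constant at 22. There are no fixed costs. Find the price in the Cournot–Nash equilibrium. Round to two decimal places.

42.25

A representative firm's profit is π_i = q_i(103 - 1.5Q) - 22q_i.
First-order condition (treating rivals' output as given): 81 - 3q_i - (3/2)·Σ_{j≠i} q_j = 0.
By symmetry each firm produces the same amount; substituting Σ_{j≠i} q_j = 2q_i yields q_i = 81/6 = 27/2.
Total output Q = 81/2, so price P = 103 - (3/2)·(81/2) = 169/4.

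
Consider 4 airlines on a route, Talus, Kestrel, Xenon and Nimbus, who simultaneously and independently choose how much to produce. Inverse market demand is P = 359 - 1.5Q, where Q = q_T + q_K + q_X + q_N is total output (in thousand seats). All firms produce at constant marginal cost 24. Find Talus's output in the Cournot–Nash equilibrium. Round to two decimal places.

A representative firm's profit is π_i = q_i(359 - 1.5Q) - 24q_i.
First-order condition (treating rivals' output as given): 335 - 3q_i - (3/2)·Σ_{j≠i} q_j = 0.
By symmetry each firm produces the same amount; substituting Σ_{j≠i} q_j = 3q_i yields q_i = 335/(15/2) = 134/3.

44.67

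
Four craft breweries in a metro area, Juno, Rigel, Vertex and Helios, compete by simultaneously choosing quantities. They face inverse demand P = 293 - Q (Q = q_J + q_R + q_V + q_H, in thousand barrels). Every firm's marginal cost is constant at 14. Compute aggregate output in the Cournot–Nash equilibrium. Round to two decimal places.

223.20

A representative firm's profit is π_i = q_i(293 - Q) - 14q_i.
First-order condition (treating rivals' output as given): 279 - 2q_i - Σ_{j≠i} q_j = 0.
With identical firms every q_j equals q_i, so Σ_{j≠i} q_j = 3q_i and 279 = 5q_i, giving q_i = 279/5.
Total output Q = 279/5 + 279/5 + 279/5 + 279/5 = 1116/5.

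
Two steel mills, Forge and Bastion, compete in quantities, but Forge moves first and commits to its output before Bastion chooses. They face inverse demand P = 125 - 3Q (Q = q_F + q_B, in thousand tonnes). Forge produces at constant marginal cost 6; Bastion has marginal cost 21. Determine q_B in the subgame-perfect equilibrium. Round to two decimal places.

6.17

The follower Bastion best-responds to any q_F: π_B = (125 - 3Q)q_B - 21q_B.
Follower FOC: 104 - 3q_F - 6q_B = 0, so q_B(q_F) = (104 - 3q_F)/6.
The leader anticipates this reaction. Substituting into P = 125 - 3Q gives P = 73 - (3/2)q_F, so π_F = (73 - (3/2)q_F)q_F - 6q_F.
Maximising: ∂π_F/∂q_F = 67 - 3q_F = 0, giving q_F = 67/3.
Then q_B = (104 - 3·(67/3))/6 = 37/6.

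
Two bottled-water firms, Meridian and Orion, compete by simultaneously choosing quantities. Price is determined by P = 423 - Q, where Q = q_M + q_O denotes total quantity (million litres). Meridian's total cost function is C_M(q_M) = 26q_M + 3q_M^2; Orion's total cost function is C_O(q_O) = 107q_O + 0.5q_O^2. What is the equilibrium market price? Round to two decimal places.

Meridian's profit: π_M = (423 - Q)q_M - (26q_M + 3q_M²). Setting ∂π_M/∂q_M = 0: 397 - 8q_M - (q_O) = 0.
Orion's first-order condition: 316 - 3q_O - (q_M) = 0.
Rearranging gives the reaction functions q_M = (397 - q_O)/8 and q_O = (316 - q_M)/3.
Substituting one into the other gives q_M = 875/23 and q_O = 92.6522.
Total output Q = 130.6957, so price P = 423 - 130.6957 = 292.3043.

292.30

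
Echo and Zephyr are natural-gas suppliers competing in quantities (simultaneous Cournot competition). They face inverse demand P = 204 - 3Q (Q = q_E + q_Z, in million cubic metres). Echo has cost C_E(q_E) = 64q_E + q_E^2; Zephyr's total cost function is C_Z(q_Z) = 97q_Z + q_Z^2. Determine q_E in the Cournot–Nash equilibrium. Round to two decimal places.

14.53

Echo's profit: π_E = (204 - 3Q)q_E - (64q_E + q_E²). Setting ∂π_E/∂q_E = 0: 140 - 8q_E - 3(q_Z) = 0.
Zephyr's profit: π_Z = (204 - 3Q)q_Z - (97q_Z + q_Z²). Setting ∂π_Z/∂q_Z = 0: 107 - 8q_Z - 3(q_E) = 0.
Rearranging gives the reaction functions q_E = (140 - 3q_Z)/8 and q_Z = (107 - 3q_E)/8.
Solving the pair: q_E = 799/55, q_Z = 436/55.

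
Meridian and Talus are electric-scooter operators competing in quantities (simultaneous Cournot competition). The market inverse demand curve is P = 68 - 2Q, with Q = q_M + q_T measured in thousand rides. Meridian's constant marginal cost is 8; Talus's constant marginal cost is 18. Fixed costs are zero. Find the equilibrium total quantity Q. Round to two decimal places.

18.33

Meridian's profit: π_M = (68 - 2Q)q_M - (8q_M). Setting ∂π_M/∂q_M = 0: 60 - 4q_M - 2(q_T) = 0.
Talus's first-order condition: 50 - 4q_T - 2(q_M) = 0.
Rearranging gives the reaction functions q_M = (60 - 2q_T)/4 and q_T = (50 - 2q_M)/4.
Solving the pair: q_M = 35/3, q_T = 20/3.
Total output Q = 35/3 + 20/3 = 55/3.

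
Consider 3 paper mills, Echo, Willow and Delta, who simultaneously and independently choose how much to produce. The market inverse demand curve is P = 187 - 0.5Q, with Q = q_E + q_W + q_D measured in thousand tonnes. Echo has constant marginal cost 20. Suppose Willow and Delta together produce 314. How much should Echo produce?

With rivals' combined output fixed at 314, Echo's profit is π_E = (187 - (1/2)·314 - (1/2)q_E)q_E - (20q_E) = (30 - (1/2)q_E)q_E - (20q_E).
∂π_E/∂q_E = 10 - q_E = 0, so q_E = 10.

10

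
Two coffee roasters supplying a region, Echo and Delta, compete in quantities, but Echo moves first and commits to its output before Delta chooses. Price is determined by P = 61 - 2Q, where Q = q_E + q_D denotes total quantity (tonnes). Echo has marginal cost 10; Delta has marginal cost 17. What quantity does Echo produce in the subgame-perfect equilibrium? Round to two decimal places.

Solve by backward induction. Given q_E, the follower Delta maximises π_D = (61 - 2q_E - 2q_D)q_D - 17q_D.
Setting the follower's marginal profit to zero, 44 - 2q_E - 4q_D = 0, i.e. q_D = (44 - 2q_E)/4.
Echo substitutes q_D(q_E) into its own profit: π_E = q_E(61 - 2q_E - (44 - 2q_E)/2) - 10q_E = (39 - q_E)q_E - 10q_E.
Maximising: ∂π_E/∂q_E = 29 - 2q_E = 0, giving q_E = 29/2.
Then q_D = (44 - 2·(29/2))/4 = 15/4.

14.50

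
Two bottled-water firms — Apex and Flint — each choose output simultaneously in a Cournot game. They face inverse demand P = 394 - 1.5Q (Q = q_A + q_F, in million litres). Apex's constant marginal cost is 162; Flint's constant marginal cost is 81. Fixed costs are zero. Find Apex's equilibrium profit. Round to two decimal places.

1688.96

Apex's profit: π_A = (394 - 1.5Q)q_A - (162q_A). Setting ∂π_A/∂q_A = 0: 232 - 3q_A - (3/2)(q_F) = 0.
Flint's profit: π_F = (394 - 1.5Q)q_F - (81q_F). Setting ∂π_F/∂q_F = 0: 313 - 3q_F - (3/2)(q_A) = 0.
Best responses: q_A = (232 - (3/2)q_F)/3, q_F = (313 - (3/2)q_A)/3.
Substituting one into the other gives q_A = 302/9 and q_F = 788/9.
Price P = 394 - (3/2)·(1090/9) = 637/3.
Apex's profit: (637/3 - 162)·(302/9) = 1688.9630.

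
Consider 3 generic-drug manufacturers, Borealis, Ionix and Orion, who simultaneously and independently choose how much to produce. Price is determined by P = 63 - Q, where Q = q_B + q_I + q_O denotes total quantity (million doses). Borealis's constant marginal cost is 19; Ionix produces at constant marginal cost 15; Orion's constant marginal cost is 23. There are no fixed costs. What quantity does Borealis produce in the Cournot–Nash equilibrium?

Borealis's profit: π_B = (63 - Q)q_B - (19q_B). Setting ∂π_B/∂q_B = 0: 44 - 2q_B - (q_I + q_O) = 0.
Ionix's first-order condition: 48 - 2q_I - (q_B + q_O) = 0.
Orion's first-order condition: 40 - 2q_O - (q_B + q_I) = 0.
Adding the 3 first-order conditions: 132 − 4Q = 0, so Q = 33.
Back-substituting: q_B = (44 − 33) = 11, q_I = (48 − 33) = 15, q_O = (40 − 33) = 7.

11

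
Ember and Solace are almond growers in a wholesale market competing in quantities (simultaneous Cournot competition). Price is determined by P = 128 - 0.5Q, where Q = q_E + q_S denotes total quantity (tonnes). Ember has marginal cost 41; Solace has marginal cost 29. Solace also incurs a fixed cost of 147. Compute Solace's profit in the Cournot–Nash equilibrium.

Ember's profit: π_E = (128 - 0.5Q)q_E - (41q_E). Setting ∂π_E/∂q_E = 0: 87 - q_E - (1/2)(q_S) = 0.
Solace's first-order condition: 99 - q_S - (1/2)(q_E) = 0.
Rearranging gives the reaction functions q_E = (87 - (1/2)q_S) and q_S = (99 - (1/2)q_E).
Substituting one into the other gives q_E = 50 and q_S = 74.
Price P = 128 - (1/2)·124 = 66.
Solace's profit: (66 - 29)·74 - 147 = 2591.

2591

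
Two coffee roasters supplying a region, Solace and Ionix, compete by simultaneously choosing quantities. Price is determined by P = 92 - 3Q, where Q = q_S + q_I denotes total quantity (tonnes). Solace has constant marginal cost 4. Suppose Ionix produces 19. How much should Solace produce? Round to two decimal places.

5.17

With the rival's output fixed at 19, Solace's profit is π_S = (92 - 3·19 - 3q_S)q_S - (4q_S) = (35 - 3q_S)q_S - (4q_S).
∂π_S/∂q_S = 31 - 6q_S = 0, so q_S = 31/6.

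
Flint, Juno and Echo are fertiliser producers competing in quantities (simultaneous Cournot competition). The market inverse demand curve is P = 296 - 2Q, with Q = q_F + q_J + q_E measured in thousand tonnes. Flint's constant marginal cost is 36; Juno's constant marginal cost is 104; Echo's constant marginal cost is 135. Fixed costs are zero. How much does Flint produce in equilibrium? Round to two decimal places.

Flint's profit: π_F = (296 - 2Q)q_F - (36q_F). Setting ∂π_F/∂q_F = 0: 260 - 4q_F - 2(q_J + q_E) = 0.
Juno's profit: π_J = (296 - 2Q)q_J - (104q_J). Setting ∂π_J/∂q_J = 0: 192 - 4q_J - 2(q_F + q_E) = 0.
Echo's profit: π_E = (296 - 2Q)q_E - (135q_E). Setting ∂π_E/∂q_E = 0: 161 - 4q_E - 2(q_F + q_J) = 0.
Adding the 3 conditions: 613 − 4Q − 4Q = 0, i.e. Q = 613/8.
Back-substituting: q_F = (260 − 613/4)/2 = 427/8, q_J = (192 − 613/4)/2 = 155/8, q_E = (161 − 613/4)/2 = 31/8.

53.38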